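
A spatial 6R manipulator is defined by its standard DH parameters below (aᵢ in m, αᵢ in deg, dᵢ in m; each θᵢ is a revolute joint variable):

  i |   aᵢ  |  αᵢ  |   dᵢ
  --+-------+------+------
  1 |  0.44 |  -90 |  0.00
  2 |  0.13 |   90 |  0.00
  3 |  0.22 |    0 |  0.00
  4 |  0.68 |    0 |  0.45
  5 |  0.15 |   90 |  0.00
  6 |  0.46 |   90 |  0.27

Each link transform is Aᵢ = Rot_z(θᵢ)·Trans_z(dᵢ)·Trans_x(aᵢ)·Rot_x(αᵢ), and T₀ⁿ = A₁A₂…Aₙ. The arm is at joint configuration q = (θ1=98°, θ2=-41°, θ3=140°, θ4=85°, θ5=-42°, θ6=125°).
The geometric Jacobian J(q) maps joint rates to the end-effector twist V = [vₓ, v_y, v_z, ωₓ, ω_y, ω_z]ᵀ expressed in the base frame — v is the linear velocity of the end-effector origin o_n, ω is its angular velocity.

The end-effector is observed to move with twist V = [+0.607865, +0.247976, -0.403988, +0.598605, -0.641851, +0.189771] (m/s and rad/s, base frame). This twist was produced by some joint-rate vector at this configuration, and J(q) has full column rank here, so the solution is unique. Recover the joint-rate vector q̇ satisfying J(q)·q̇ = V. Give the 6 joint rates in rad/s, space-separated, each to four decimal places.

o_n = [0.1216, -0.4063, 0.3486]
J₁: ẑ×o_n = [0.4063, 0.1216, -0.0000], ω = ẑ
J2: z=[-0.9903, -0.1392, 0.0000] o=[-0.0612, 0.4357, 0.0000] → [-0.0485, 0.3452, 0.8593, -0.9903, -0.1392, 0.0000]
J3: z=[0.0913, -0.6497, 0.7547] o=[-0.0749, 0.5329, 0.0853] → [0.5377, 0.1242, 0.0419, 0.0913, -0.6497, 0.7547]
J4: z=[0.0913, -0.6497, 0.7547] o=[-0.1972, 0.3872, -0.0253] → [0.3560, 0.2065, 0.1347, 0.0913, -0.6497, 0.7547]
J5: z=[0.0913, -0.6497, 0.7547] o=[0.3705, -0.1976, -0.0011] → [-0.0696, -0.2198, -0.1808, 0.0913, -0.6497, 0.7547]
J6: z=[-0.9834, -0.1781, -0.0343] o=[0.3940, -0.3084, -0.0994] → [-0.0831, 0.4499, 0.0477, -0.9834, -0.1781, -0.0343]
q̇ = J⁺·V = [-0.6110, -0.8320, 0.8380, 0.9610, -0.7230, 0.3290]

-0.6110 -0.8320 0.8380 0.9610 -0.7230 0.3290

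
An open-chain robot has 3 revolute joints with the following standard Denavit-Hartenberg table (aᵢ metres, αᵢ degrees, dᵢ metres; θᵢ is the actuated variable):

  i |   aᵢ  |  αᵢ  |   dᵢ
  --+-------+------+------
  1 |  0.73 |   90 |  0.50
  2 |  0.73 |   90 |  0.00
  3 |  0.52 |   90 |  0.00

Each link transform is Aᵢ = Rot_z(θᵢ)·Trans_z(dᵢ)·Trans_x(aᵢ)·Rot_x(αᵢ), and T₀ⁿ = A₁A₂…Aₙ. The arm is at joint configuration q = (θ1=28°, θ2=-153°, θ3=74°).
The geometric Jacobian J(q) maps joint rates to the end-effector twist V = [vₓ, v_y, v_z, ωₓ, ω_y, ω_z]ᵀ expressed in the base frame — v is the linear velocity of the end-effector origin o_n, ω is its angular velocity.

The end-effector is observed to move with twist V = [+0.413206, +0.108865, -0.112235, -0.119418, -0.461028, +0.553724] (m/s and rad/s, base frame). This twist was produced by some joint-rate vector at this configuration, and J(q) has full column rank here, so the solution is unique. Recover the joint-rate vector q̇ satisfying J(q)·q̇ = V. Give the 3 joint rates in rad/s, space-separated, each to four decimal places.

-0.0780 0.3510 0.7090

o_n = [0.1922, -0.4639, 0.1035]
J₁: ẑ×o_n = [0.4639, 0.1922, -0.0000], ω = ẑ
J2: z=[0.4695, -0.8829, 0.0000] o=[0.6446, 0.3427, 0.5000] → [0.3501, 0.1861, -0.7781, 0.4695, -0.8829, 0.0000]
J3: z=[-0.4008, -0.2131, 0.8910] o=[0.0703, 0.0374, 0.1686] → [0.4605, 0.0825, 0.2269, -0.4008, -0.2131, 0.8910]
q̇ = J⁺·V = [-0.0780, 0.3510, 0.7090]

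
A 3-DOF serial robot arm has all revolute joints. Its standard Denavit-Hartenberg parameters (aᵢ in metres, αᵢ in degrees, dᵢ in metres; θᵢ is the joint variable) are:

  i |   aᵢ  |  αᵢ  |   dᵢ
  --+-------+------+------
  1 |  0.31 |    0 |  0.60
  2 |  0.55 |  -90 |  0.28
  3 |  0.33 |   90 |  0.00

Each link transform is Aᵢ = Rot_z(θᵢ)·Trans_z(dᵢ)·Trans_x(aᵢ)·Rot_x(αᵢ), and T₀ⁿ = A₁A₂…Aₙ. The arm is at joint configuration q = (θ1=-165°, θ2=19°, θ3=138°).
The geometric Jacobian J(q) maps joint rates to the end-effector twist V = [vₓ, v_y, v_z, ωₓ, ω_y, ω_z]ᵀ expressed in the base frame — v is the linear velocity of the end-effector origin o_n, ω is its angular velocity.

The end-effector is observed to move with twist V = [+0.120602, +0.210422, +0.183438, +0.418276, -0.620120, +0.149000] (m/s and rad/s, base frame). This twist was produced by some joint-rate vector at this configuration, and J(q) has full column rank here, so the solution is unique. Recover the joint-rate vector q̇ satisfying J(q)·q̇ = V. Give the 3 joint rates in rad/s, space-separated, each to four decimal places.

o_n = [-0.5521, -0.2507, 0.6592]
J₁: ẑ×o_n = [0.2507, -0.5521, 0.0000], ω = ẑ
J2: z=[0.0000, 0.0000, 1.0000] o=[-0.2994, -0.0802, 0.6000] → [0.1704, -0.2527, 0.0000, 0.0000, 0.0000, 1.0000]
J3: z=[0.5592, -0.8290, 0.0000] o=[-0.7554, -0.3878, 0.8800] → [0.1831, 0.1235, 0.2452, 0.5592, -0.8290, 0.0000]
q̇ = J⁺·V = [-0.5200, 0.6690, 0.7480]

-0.5200 0.6690 0.7480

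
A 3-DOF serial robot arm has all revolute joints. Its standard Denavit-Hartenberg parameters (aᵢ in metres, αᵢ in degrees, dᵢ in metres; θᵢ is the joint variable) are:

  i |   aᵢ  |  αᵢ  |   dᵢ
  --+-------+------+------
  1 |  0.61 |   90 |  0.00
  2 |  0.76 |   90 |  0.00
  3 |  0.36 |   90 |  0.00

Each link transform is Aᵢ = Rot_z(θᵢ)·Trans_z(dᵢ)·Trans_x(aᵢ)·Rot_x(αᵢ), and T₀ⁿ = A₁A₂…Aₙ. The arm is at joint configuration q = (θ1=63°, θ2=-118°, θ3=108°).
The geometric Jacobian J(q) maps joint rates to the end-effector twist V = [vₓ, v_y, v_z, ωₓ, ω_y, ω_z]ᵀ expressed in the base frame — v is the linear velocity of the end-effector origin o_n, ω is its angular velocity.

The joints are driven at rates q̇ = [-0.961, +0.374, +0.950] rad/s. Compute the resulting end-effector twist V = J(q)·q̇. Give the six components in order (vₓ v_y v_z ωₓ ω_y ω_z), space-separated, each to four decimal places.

0.1846 -0.0515 0.1733 -0.0476 -0.9172 -0.5150

o_n = [0.4437, 0.1167, -0.5728]
J₁: ẑ×o_n = [-0.1167, 0.4437, 0.0000], ω = ẑ
J2: z=[0.8910, -0.4540, 0.0000] o=[0.2769, 0.5435, 0.0000] → [0.2601, 0.5104, -0.3046, 0.8910, -0.4540, 0.0000]
J3: z=[-0.4008, -0.7867, 0.4695] o=[0.1150, 0.2256, -0.6710] → [-0.0261, 0.1937, 0.3023, -0.4008, -0.7867, 0.4695]
V = J·q̇ = [0.1846, -0.0515, 0.1733, -0.0476, -0.9172, -0.5150]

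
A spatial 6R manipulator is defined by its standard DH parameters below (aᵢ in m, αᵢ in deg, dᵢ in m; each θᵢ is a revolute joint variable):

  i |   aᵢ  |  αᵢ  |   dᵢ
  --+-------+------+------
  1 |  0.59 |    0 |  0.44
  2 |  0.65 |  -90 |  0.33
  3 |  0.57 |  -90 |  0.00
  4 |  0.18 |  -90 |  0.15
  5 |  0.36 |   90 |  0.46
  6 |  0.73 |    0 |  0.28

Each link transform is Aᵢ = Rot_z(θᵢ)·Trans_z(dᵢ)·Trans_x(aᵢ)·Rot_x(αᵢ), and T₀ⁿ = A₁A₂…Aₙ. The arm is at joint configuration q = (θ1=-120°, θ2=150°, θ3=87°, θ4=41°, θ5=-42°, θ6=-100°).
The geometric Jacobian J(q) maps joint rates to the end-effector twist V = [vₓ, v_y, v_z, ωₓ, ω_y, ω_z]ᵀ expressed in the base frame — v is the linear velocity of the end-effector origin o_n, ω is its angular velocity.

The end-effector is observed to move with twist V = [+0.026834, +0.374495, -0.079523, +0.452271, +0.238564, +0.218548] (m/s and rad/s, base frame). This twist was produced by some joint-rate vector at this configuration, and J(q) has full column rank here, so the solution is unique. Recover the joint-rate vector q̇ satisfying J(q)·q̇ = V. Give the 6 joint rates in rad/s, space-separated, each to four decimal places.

o_n = [-0.1808, -0.3451, -0.1208]
J₁: ẑ×o_n = [0.3451, -0.1808, 0.0000], ω = ẑ
J2: z=[0.0000, 0.0000, 1.0000] o=[-0.2950, -0.5110, 0.4400] → [-0.1658, 0.1142, 0.0000, 0.0000, 0.0000, 1.0000]
J3: z=[-0.5000, 0.8660, 0.0000] o=[0.2679, -0.1860, 0.7700] → [-0.7715, -0.4454, 0.4682, -0.5000, 0.8660, 0.0000]
J4: z=[-0.8648, -0.4993, -0.0523] o=[0.2938, -0.1710, 0.2008] → [0.1515, -0.2533, -0.0864, -0.8648, -0.4993, -0.0523]
J5: z=[0.3476, -0.6708, 0.6552] o=[0.2292, -0.3447, 0.0573] → [0.1198, -0.2067, -0.2752, 0.3476, -0.6708, 0.6552]
J6: z=[-0.8851, -0.0041, 0.4654] o=[0.2777, -0.9202, 0.1444] → [-0.2666, -0.4482, -0.5109, -0.8851, -0.0041, 0.4654]
q̇ = J⁺·V = [-0.0280, 0.3920, -0.3510, -0.6000, -0.3630, 0.1310]

-0.0280 0.3920 -0.3510 -0.6000 -0.3630 0.1310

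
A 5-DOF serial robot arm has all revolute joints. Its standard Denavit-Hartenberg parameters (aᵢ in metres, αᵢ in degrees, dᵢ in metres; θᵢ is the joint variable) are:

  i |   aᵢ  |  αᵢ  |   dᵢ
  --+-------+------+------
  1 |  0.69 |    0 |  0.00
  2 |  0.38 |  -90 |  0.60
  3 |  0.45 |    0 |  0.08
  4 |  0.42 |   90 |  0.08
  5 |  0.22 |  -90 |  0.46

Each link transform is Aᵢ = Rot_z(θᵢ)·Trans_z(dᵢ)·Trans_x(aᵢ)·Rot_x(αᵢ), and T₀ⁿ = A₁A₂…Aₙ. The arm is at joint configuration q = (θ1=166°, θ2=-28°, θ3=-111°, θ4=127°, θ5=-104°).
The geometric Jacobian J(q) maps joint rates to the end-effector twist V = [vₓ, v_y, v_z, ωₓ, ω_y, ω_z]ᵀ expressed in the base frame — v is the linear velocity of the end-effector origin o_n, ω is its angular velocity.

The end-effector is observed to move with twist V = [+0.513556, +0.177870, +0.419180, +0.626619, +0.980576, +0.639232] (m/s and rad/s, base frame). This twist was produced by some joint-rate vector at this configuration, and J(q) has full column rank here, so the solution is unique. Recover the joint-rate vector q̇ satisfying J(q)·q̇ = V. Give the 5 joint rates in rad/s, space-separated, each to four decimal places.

o_n = [-1.1525, 0.6738, 1.3612]
J₁: ẑ×o_n = [-0.6738, -1.1525, 0.0000], ω = ẑ
J2: z=[0.0000, 0.0000, 1.0000] o=[-0.6695, 0.1669, 0.0000] → [-0.5068, -0.4830, 0.0000, 0.0000, 0.0000, 1.0000]
J3: z=[-0.6691, -0.7431, 0.0000] o=[-0.9519, 0.4212, 0.6000] → [-0.5657, 0.5093, -0.3181, -0.6691, -0.7431, 0.0000]
J4: z=[-0.6691, -0.7431, 0.0000] o=[-0.8856, 0.2538, 1.0201] → [-0.2535, 0.2282, -0.4794, -0.6691, -0.7431, 0.0000]
J5: z=[-0.2048, 0.1844, 0.9613] o=[-1.2391, 0.4645, 0.9043] → [-0.1169, 0.1769, -0.0588, -0.2048, 0.1844, 0.9613]
q̇ = J⁺·V = [-0.6920, 0.6670, -0.5610, -0.5870, 0.6910]

-0.6920 0.6670 -0.5610 -0.5870 0.6910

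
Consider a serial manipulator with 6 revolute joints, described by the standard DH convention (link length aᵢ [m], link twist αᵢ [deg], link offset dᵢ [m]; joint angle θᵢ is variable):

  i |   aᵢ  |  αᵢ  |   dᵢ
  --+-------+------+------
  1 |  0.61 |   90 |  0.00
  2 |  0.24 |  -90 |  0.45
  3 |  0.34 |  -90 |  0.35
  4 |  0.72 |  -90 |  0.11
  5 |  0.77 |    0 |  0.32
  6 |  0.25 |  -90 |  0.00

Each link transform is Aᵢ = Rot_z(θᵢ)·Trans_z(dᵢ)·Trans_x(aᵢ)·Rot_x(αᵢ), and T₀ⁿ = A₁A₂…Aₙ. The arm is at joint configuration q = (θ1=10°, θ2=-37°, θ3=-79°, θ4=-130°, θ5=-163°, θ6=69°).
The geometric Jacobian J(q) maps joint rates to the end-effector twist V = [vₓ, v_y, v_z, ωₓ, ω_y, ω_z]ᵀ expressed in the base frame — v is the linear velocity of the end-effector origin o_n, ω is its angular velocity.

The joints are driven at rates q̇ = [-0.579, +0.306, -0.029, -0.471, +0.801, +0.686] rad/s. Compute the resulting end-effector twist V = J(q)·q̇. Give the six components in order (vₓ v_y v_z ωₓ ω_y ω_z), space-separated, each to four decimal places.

o_n = [1.8081, -0.6298, -0.1363]
J₁: ẑ×o_n = [0.6298, 1.8081, -0.0000], ω = ẑ
J2: z=[0.1736, -0.9848, 0.0000] o=[0.6007, 0.1059, 0.0000] → [0.1342, 0.0237, 1.0612, 0.1736, -0.9848, 0.0000]
J3: z=[0.5927, 0.1045, 0.7986] o=[0.8676, -0.3040, -0.1444] → [0.2611, 0.7462, -0.2914, 0.5927, 0.1045, 0.7986]
J4: z=[0.7389, 0.3240, -0.5908] o=[1.1841, -0.5871, 0.0960] → [-0.1005, -0.1969, -0.2338, 0.7389, 0.3240, -0.5908]
J5: z=[0.6265, -0.6531, 0.4254] o=[1.4439, -0.0586, 0.5247] → [0.6747, 0.5690, -0.1200, 0.6265, -0.6531, 0.4254]
J6: z=[0.6265, -0.6531, 0.4254] o=[1.6281, -0.6987, 0.0230] → [0.0747, 0.1763, 0.1607, 0.6265, -0.6531, 0.4254]
V = J·q̇ = [0.3079, -0.3917, 0.4574, 0.6195, -1.4282, 0.3086]

0.3079 -0.3917 0.4574 0.6195 -1.4282 0.3086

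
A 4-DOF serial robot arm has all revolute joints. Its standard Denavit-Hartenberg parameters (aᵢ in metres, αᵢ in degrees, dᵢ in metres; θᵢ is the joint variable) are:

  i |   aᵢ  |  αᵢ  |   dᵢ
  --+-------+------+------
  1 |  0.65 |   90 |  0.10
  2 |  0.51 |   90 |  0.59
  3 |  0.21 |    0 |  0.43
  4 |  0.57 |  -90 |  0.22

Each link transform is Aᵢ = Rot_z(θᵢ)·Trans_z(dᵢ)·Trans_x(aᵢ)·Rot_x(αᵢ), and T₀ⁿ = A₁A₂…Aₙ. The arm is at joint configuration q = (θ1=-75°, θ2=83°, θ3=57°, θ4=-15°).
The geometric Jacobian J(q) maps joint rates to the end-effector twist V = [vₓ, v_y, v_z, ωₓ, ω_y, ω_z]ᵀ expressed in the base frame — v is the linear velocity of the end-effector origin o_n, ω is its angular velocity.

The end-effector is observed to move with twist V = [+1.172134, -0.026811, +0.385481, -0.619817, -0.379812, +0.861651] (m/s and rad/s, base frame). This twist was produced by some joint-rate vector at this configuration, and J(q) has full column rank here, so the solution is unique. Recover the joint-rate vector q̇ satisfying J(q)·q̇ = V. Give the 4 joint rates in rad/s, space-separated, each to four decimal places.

0.8870 0.6970 0.4260 -0.2180

o_n = [-0.7402, -1.6714, 1.0609]
J₁: ẑ×o_n = [1.6714, -0.7402, 0.0000], ω = ẑ
J2: z=[-0.9659, -0.2588, 0.0000] o=[0.1682, -0.6279, 0.1000] → [-0.2487, 0.9282, 0.7729, -0.9659, -0.2588, 0.0000]
J3: z=[0.2569, -0.9587, -0.1219] o=[-0.3856, -0.8406, 0.6062] → [-0.5372, -0.0736, -0.5534, 0.2569, -0.9587, -0.1219]
J4: z=[0.2569, -0.9587, -0.1219] o=[-0.4416, -1.3119, 0.6673] → [-0.4212, -0.0647, -0.3786, 0.2569, -0.9587, -0.1219]
q̇ = J⁺·V = [0.8870, 0.6970, 0.4260, -0.2180]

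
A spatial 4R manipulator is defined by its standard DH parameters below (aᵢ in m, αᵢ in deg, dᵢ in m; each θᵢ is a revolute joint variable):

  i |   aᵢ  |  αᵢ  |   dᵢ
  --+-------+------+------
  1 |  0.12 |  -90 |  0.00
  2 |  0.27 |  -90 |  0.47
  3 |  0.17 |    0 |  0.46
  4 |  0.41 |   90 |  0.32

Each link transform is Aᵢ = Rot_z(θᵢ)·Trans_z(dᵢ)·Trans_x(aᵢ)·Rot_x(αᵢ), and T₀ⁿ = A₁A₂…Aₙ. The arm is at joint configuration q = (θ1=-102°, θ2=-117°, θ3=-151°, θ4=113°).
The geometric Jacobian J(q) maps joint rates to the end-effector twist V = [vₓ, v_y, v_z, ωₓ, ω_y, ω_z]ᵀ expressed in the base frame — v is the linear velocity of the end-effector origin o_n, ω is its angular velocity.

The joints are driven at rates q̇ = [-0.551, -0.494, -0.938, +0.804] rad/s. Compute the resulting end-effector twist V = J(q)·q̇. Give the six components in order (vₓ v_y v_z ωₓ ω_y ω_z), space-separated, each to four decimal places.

o_n = [0.6598, -0.7672, 0.7501]
J₁: ẑ×o_n = [0.7672, 0.6598, -0.0000], ω = ẑ
J2: z=[0.9781, -0.2079, 0.0000] o=[-0.0249, -0.1174, 0.0000] → [-0.1559, -0.7337, -0.4932, 0.9781, -0.2079, 0.0000]
J3: z=[-0.1853, -0.8715, 0.4540] o=[0.4603, -0.0952, 0.2406] → [-0.1390, 0.1850, 0.2983, -0.1853, -0.8715, 0.4540]
J4: z=[-0.1853, -0.8715, 0.4540] o=[0.4416, -0.5793, 0.3169] → [-0.2922, 0.1793, 0.2249, -0.1853, -0.8715, 0.4540]
V = J·q̇ = [-0.4502, -0.0304, 0.1446, -0.4584, 0.2195, -0.6118]

-0.4502 -0.0304 0.1446 -0.4584 0.2195 -0.6118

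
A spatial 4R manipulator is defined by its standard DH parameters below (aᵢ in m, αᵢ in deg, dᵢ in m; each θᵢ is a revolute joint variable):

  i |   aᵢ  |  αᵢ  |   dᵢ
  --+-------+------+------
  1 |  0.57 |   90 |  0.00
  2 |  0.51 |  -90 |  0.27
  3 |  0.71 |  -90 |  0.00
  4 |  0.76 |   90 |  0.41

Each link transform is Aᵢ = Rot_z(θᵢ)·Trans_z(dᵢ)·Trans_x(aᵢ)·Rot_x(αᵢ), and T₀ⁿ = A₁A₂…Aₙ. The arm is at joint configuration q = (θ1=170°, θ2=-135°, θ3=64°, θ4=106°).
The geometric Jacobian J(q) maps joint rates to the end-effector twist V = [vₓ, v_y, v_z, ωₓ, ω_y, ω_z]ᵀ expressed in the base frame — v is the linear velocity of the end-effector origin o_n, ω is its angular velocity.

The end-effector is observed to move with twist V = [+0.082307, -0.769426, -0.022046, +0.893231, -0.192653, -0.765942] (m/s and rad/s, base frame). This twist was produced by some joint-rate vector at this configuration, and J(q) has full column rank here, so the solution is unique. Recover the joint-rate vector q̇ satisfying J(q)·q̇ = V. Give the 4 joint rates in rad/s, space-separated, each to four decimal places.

o_n = [0.1363, -0.3892, 0.2614]
J₁: ẑ×o_n = [0.3892, 0.1363, -0.0000], ω = ẑ
J2: z=[0.1736, 0.9848, 0.0000] o=[-0.5613, 0.0990, 0.0000] → [0.2574, -0.0454, -0.7718, 0.1736, 0.9848, 0.0000]
J3: z=[-0.6964, 0.1228, -0.7071] o=[-0.1593, 0.3023, -0.3606] → [-0.4125, 0.2241, 0.4452, -0.6964, 0.1228, -0.7071]
J4: z=[-0.7020, -0.3214, 0.6355] o=[-0.0534, -0.3644, -0.5807] → [-0.2549, 0.7117, 0.0783, -0.7020, -0.3214, 0.6355]
q̇ = J⁺·V = [-0.6660, -0.3840, -0.5750, -0.7970]

-0.6660 -0.3840 -0.5750 -0.7970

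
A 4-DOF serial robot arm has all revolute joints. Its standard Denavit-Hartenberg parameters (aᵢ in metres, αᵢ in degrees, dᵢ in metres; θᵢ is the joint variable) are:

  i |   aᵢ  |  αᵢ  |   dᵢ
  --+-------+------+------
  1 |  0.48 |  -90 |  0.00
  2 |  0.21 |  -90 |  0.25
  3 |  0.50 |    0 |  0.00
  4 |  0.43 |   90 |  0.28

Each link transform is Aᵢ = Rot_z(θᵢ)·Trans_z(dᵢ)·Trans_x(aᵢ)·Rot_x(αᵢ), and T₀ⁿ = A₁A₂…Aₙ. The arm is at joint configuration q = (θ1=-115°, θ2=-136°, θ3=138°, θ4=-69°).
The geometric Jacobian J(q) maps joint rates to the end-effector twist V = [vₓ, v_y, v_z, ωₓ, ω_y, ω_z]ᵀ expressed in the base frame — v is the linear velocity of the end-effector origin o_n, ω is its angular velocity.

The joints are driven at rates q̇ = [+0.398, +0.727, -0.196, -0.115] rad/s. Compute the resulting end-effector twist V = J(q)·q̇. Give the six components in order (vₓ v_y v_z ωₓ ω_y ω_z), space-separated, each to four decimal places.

o_n = [-0.7278, -0.4108, 0.1962]
J₁: ẑ×o_n = [0.4108, -0.7278, 0.0000], ω = ẑ
J2: z=[0.9063, -0.4226, 0.0000] o=[-0.2029, -0.4350, 0.0000] → [-0.0829, -0.1778, -0.1999, 0.9063, -0.4226, 0.0000]
J3: z=[-0.2936, -0.6296, 0.7193] o=[0.0876, -0.4038, 0.1459] → [-0.0267, -0.5717, -0.5113, -0.2936, -0.6296, 0.7193]
J4: z=[-0.2936, -0.6296, 0.7193] o=[-0.3286, -0.5046, -0.1122] → [-0.2617, -0.1966, -0.2789, -0.2936, -0.6296, 0.7193]
V = J·q̇ = [0.1385, -0.2843, -0.0130, 0.7502, -0.1114, 0.1743]

0.1385 -0.2843 -0.0130 0.7502 -0.1114 0.1743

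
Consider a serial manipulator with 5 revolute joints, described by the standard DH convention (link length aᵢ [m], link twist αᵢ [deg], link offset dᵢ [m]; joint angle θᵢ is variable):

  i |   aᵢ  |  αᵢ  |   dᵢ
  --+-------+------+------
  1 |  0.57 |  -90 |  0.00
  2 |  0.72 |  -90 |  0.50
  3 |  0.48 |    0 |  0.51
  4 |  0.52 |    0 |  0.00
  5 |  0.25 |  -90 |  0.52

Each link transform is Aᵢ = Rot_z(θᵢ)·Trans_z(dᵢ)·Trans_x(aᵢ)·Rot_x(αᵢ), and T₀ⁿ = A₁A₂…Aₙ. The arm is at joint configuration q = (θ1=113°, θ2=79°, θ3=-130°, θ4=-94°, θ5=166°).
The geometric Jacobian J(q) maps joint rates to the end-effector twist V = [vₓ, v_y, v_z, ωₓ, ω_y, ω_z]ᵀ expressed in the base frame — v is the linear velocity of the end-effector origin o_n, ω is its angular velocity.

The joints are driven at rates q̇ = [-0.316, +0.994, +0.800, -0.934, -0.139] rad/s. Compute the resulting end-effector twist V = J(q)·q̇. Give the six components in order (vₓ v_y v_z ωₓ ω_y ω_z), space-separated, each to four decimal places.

o_n = [-0.5017, -0.6569, -0.3633]
J₁: ẑ×o_n = [0.6569, -0.5017, 0.0000], ω = ẑ
J2: z=[-0.9205, -0.3907, 0.0000] o=[-0.2227, 0.5247, 0.0000] → [0.1420, -0.3344, 0.9787, -0.9205, -0.3907, 0.0000]
J3: z=[0.3836, -0.9036, -0.1908] o=[-0.7366, 0.4558, -0.7068] → [-0.5227, -0.1766, -0.2145, 0.3836, -0.9036, -0.1908]
J4: z=[0.3836, -0.9036, -0.1908] o=[-0.8565, -0.2029, -0.5012] → [-0.2112, -0.1206, 0.1465, 0.3836, -0.9036, -0.1908]
J5: z=[0.3836, -0.9036, -0.1908] o=[-0.4961, -0.1275, -0.1340] → [0.1061, 0.0890, -0.2081, 0.3836, -0.9036, -0.1908]
V = J·q̇ = [-0.3021, -0.2149, 0.6933, -1.0197, -0.1417, -0.2639]

-0.3021 -0.2149 0.6933 -1.0197 -0.1417 -0.2639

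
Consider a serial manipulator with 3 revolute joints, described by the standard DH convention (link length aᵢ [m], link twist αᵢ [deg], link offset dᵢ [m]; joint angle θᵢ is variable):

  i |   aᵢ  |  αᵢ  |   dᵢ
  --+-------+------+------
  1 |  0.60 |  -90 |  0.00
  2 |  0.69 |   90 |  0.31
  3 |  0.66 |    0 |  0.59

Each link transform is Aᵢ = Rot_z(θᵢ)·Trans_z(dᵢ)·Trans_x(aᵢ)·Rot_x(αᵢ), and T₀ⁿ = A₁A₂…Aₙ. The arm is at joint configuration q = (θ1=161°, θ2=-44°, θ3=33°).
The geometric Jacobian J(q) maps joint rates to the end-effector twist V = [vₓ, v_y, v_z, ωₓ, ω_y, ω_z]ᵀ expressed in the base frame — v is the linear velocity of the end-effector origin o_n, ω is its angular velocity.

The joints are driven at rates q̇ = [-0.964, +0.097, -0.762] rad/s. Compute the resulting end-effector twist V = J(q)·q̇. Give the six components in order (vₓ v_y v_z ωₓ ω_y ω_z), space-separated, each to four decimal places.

o_n = [-1.2435, -0.2799, 1.2882]
J₁: ẑ×o_n = [0.2799, -1.2435, 0.0000], ω = ẑ
J2: z=[-0.3256, -0.9455, 0.0000] o=[-0.5673, 0.1953, 0.0000] → [-1.2180, 0.4194, -0.4847, -0.3256, -0.9455, 0.0000]
J3: z=[0.6568, -0.2262, 0.7193] o=[-1.1375, 0.0638, 0.4793] → [0.0643, -0.6075, -0.2497, 0.6568, -0.2262, 0.7193]
V = J·q̇ = [-0.4369, 1.7024, 0.1433, -0.5321, 0.0806, -1.5121]

-0.4369 1.7024 0.1433 -0.5321 0.0806 -1.5121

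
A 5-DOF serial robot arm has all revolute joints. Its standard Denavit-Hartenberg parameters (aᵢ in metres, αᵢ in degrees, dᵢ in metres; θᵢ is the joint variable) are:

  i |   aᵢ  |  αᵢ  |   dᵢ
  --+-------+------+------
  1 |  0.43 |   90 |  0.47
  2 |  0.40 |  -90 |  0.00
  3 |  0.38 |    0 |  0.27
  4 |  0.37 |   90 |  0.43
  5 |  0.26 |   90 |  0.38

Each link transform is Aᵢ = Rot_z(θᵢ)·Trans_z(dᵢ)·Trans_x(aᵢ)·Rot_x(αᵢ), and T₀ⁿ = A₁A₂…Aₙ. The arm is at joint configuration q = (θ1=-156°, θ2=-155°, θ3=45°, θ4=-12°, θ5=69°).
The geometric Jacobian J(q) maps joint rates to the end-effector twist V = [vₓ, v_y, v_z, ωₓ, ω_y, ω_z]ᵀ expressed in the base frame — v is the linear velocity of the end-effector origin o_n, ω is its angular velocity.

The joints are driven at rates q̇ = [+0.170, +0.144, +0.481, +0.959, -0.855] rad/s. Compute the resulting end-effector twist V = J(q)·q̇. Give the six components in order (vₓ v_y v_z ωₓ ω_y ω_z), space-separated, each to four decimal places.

o_n = [0.3721, -0.0557, -0.9186]
J₁: ẑ×o_n = [0.0557, 0.3721, -0.0000], ω = ẑ
J2: z=[-0.4067, 0.9135, 0.0000] o=[-0.3928, -0.1749, 0.4700] → [-1.2686, -0.5648, -0.7473, -0.4067, 0.9135, 0.0000]
J3: z=[-0.3861, -0.1719, -0.9063] o=[-0.0616, -0.0274, 0.3010] → [0.1840, -0.8640, 0.0855, -0.3861, -0.1719, -0.9063]
J4: z=[-0.3861, -0.1719, -0.9063] o=[0.1659, -0.2203, -0.0573] → [0.2972, -0.5194, -0.0281, -0.3861, -0.1719, -0.9063]
J5: z=[0.1098, 0.9669, -0.2302] o=[0.3387, -0.3639, -0.5782] → [-0.2583, 0.0297, 0.0016, 0.1098, 0.9669, -0.2302]
V = J·q̇ = [0.4211, -0.9572, -0.0948, -0.7084, -0.9427, -0.9383]

0.4211 -0.9572 -0.0948 -0.7084 -0.9427 -0.9383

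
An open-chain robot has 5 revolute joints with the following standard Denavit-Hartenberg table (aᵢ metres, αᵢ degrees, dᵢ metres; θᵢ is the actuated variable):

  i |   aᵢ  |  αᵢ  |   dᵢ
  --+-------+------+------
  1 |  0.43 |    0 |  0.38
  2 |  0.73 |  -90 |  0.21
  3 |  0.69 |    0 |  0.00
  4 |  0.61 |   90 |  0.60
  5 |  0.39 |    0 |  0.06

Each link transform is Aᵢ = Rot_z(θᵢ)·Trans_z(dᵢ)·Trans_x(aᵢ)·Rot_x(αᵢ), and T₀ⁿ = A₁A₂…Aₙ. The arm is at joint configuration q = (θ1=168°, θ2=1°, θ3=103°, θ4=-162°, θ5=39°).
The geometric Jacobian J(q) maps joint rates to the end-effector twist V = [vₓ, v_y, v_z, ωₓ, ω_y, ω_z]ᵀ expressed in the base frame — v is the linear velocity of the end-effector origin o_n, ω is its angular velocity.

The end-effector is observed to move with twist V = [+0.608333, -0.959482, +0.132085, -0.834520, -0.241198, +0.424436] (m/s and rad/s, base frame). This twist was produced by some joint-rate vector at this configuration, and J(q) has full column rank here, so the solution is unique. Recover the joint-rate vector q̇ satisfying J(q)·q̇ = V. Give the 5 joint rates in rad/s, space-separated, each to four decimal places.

0.5020 0.3870 0.6970 -0.3010 -0.9020

o_n = [-1.5573, -0.5509, 0.7313]
J₁: ẑ×o_n = [0.5509, -1.5573, 0.0000], ω = ẑ
J2: z=[0.0000, 0.0000, 1.0000] o=[-0.4206, 0.0894, 0.3800] → [0.6403, -1.1367, 0.0000, 0.0000, 0.0000, 1.0000]
J3: z=[-0.1908, -0.9816, 0.0000] o=[-1.1372, 0.2287, 0.5900] → [-0.1387, 0.0270, -0.2636, -0.1908, -0.9816, 0.0000]
J4: z=[-0.1908, -0.9816, 0.0000] o=[-0.9848, 0.1991, -0.0823] → [-0.7986, 0.1552, -0.4188, -0.1908, -0.9816, 0.0000]
J5: z=[0.8414, -0.1636, 0.5150] o=[-1.4077, -0.3300, 0.4406] → [0.0663, -0.3216, -0.2104, 0.8414, -0.1636, 0.5150]
q̇ = J⁺·V = [0.5020, 0.3870, 0.6970, -0.3010, -0.9020]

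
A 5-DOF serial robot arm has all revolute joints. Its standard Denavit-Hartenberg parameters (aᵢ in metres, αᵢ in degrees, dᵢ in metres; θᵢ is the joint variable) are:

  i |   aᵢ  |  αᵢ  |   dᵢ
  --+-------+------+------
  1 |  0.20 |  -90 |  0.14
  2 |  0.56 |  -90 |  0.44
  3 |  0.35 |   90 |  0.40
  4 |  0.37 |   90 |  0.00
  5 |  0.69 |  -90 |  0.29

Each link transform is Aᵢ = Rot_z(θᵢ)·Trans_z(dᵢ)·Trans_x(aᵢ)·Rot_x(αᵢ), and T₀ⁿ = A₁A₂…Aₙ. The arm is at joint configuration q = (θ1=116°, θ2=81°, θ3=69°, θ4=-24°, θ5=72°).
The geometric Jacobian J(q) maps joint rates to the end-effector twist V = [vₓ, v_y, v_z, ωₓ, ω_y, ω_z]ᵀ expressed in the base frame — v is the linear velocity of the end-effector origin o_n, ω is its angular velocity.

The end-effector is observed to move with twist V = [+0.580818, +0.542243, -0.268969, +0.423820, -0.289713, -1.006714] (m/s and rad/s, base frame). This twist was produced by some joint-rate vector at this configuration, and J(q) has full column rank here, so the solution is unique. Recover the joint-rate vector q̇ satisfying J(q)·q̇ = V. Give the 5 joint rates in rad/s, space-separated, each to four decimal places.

o_n = [-0.1962, 0.4909, -1.2729]
J₁: ẑ×o_n = [-0.4909, -0.1962, 0.0000], ω = ẑ
J2: z=[-0.8988, -0.4384, 0.0000] o=[-0.0877, 0.1798, 0.1400] → [0.6194, -1.2699, -0.3272, -0.8988, -0.4384, 0.0000]
J3: z=[0.4330, -0.8877, -0.1564] o=[-0.5215, 0.0656, -0.4131] → [0.8298, 0.3214, 0.4730, 0.4330, -0.8877, -0.1564]
J4: z=[-0.3861, -0.0258, -0.9221] o=[-0.0633, -0.1286, -0.5996] → [0.5886, -0.1375, -0.2426, -0.3861, -0.0258, -0.9221]
J5: z=[-0.7268, 0.6240, 0.2869] o=[0.1469, 0.1604, -0.6957] → [-0.4551, -0.5180, -0.0262, -0.7268, 0.6240, 0.2869]
q̇ = J⁺·V = [0.0910, -0.2120, -0.2920, 0.9320, -0.9900]

0.0910 -0.2120 -0.2920 0.9320 -0.9900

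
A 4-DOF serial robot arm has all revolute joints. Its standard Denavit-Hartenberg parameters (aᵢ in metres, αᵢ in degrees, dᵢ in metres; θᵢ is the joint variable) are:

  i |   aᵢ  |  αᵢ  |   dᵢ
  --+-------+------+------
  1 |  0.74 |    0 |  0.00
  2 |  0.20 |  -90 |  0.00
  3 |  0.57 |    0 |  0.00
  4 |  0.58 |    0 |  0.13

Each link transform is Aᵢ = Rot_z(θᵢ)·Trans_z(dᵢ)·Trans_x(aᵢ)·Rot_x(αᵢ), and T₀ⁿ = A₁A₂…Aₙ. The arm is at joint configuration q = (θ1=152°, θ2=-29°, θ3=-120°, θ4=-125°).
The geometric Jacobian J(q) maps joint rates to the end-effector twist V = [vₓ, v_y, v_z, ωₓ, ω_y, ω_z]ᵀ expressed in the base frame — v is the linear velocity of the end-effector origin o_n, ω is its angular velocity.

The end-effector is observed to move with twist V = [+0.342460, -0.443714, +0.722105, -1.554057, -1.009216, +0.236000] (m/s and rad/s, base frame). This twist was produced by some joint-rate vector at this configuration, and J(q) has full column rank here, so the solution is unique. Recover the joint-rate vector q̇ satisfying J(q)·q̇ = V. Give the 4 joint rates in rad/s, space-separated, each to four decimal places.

0.0500 0.1860 0.9400 0.9130

o_n = [-0.5826, -0.0003, -0.0320]
J₁: ẑ×o_n = [0.0003, -0.5826, 0.0000], ω = ẑ
J2: z=[0.0000, 0.0000, 1.0000] o=[-0.6534, 0.3474, 0.0000] → [0.3477, 0.0708, -0.0000, 0.0000, 0.0000, 1.0000]
J3: z=[-0.8387, -0.5446, 0.0000] o=[-0.7623, 0.5151, 0.0000] → [0.0174, -0.0269, 0.5301, -0.8387, -0.5446, 0.0000]
J4: z=[-0.8387, -0.5446, 0.0000] o=[-0.6071, 0.2761, 0.4936] → [0.2863, -0.4409, 0.2451, -0.8387, -0.5446, 0.0000]
q̇ = J⁺·V = [0.0500, 0.1860, 0.9400, 0.9130]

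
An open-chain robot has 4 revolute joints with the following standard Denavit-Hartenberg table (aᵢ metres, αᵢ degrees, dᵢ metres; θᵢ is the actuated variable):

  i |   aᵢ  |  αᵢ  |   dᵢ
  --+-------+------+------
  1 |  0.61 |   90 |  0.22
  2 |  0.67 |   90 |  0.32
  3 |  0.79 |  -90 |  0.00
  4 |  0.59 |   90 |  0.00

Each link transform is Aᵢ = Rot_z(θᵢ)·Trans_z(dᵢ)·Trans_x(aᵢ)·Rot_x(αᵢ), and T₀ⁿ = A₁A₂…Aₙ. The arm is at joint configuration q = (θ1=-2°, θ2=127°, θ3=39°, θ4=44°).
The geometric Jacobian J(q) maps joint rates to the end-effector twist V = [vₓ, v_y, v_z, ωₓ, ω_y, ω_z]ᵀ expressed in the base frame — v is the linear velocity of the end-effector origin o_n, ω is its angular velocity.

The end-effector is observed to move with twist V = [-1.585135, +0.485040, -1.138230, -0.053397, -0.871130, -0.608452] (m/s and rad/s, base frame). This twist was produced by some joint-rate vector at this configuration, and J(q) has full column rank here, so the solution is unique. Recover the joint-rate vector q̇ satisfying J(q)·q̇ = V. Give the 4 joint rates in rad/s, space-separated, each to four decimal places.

o_n = [-0.7259, -1.0596, 1.2622]
J₁: ẑ×o_n = [1.0596, -0.7259, 0.0000], ω = ẑ
J2: z=[-0.0349, -0.9994, 0.0000] o=[0.6096, -0.0213, 0.2200] → [-1.0415, 0.0364, -1.2985, -0.0349, -0.9994, 0.0000]
J3: z=[0.7981, -0.0279, 0.6018] o=[0.1955, -0.3270, 0.7551] → [0.4267, -0.9593, -0.6104, 0.7981, -0.0279, 0.6018]
J4: z=[0.3514, -0.7899, -0.5026] o=[-0.1911, -0.8110, 1.2454] → [-0.1382, 0.2629, -0.5098, 0.3514, -0.7899, -0.5026]
q̇ = J⁺·V = [-0.6140, 0.8950, -0.0150, -0.0290]

-0.6140 0.8950 -0.0150 -0.0290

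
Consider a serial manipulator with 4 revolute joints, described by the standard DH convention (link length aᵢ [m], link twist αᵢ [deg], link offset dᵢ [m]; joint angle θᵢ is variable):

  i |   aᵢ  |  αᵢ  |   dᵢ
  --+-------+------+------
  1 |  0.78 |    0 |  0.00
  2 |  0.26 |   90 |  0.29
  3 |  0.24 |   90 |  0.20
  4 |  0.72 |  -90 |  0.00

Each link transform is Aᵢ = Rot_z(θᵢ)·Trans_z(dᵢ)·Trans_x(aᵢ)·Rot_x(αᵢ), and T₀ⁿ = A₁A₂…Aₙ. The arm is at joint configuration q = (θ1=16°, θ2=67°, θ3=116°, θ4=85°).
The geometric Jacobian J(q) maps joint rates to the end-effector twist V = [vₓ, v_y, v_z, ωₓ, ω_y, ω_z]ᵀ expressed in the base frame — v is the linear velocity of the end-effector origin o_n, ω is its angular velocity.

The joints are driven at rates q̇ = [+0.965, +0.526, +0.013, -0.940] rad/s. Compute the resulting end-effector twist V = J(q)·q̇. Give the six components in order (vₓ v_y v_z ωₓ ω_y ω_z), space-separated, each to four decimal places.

o_n = [1.6757, 0.2295, 0.5621]
J₁: ẑ×o_n = [-0.2295, 1.6757, 0.0000], ω = ẑ
J2: z=[0.0000, 0.0000, 1.0000] o=[0.7498, 0.2150, 0.0000] → [-0.0145, 0.9259, 0.0000, 0.0000, 0.0000, 1.0000]
J3: z=[0.9925, -0.1219, 0.0000] o=[0.7815, 0.4731, 0.2900] → [-0.0332, -0.2701, -0.1327, 0.9925, -0.1219, 0.0000]
J4: z=[0.1095, 0.8921, 0.4384] o=[0.9672, 0.3443, 0.5057] → [0.1006, 0.3044, -0.6447, 0.1095, 0.8921, 0.4384]
V = J·q̇ = [-0.3242, 1.8144, 0.6043, -0.0901, -0.8402, 1.0789]

-0.3242 1.8144 0.6043 -0.0901 -0.8402 1.0789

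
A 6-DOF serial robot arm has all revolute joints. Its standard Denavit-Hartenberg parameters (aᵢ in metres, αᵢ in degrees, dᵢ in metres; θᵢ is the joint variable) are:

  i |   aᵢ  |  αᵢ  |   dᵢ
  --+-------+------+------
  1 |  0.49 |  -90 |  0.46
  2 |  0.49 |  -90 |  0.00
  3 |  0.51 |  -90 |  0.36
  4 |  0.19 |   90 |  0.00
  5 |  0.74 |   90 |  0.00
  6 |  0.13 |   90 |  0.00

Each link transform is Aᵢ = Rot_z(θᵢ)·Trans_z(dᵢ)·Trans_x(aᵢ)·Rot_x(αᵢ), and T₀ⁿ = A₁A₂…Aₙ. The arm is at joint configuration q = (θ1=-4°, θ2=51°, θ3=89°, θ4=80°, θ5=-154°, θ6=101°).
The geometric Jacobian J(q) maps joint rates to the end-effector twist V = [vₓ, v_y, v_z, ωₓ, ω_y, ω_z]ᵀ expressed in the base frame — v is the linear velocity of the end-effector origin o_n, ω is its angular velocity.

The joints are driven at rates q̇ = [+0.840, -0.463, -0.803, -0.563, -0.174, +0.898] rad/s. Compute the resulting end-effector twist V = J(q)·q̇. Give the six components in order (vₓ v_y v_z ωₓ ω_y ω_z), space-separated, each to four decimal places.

1.2456 0.7495 -0.2597 0.1737 -0.2403 1.3133

o_n = [0.3189, -0.5751, -0.6931]
J₁: ẑ×o_n = [0.5751, 0.3189, -0.0000], ω = ẑ
J2: z=[0.0698, 0.9976, 0.0000] o=[0.4888, -0.0342, 0.4600] → [-1.1503, 0.0804, 0.1318, 0.0698, 0.9976, 0.0000]
J3: z=[-0.7753, 0.0542, -0.6293] o=[0.7964, -0.0557, 0.0792] → [-0.3688, -0.2982, 0.4286, -0.7753, 0.0542, -0.6293]
J4: z=[-0.6289, 0.0265, 0.7770] o=[0.4873, -0.5452, -0.1543] → [0.0090, -0.4698, 0.0233, -0.6289, 0.0265, 0.7770]
J5: z=[-0.1925, -0.9736, -0.1226] o=[0.6305, -0.5883, -0.0370] → [0.6404, -0.0881, -0.3059, -0.1925, -0.9736, -0.1226]
J6: z=[-0.8955, 0.1232, 0.4277] o=[0.3335, -0.4461, -0.6997] → [0.0560, -0.0004, 0.1173, -0.8955, 0.1232, 0.4277]
V = J·q̇ = [1.2456, 0.7495, -0.2597, 0.1737, -0.2403, 1.3133]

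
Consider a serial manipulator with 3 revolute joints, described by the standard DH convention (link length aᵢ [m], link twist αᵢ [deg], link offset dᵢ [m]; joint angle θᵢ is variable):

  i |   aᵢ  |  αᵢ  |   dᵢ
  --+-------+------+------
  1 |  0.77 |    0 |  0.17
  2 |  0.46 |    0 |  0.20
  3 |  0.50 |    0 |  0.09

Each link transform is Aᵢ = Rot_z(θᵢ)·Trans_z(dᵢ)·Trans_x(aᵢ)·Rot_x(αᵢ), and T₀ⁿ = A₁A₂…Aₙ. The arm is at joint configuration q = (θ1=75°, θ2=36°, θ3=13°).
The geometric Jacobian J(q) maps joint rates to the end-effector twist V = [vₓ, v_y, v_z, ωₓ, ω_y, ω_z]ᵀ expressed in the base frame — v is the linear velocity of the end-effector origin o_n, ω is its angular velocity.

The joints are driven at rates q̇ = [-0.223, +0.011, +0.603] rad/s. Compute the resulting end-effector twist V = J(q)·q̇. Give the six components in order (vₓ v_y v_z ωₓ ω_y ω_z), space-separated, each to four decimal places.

o_n = [-0.2452, 1.5877, 0.4600]
J₁: ẑ×o_n = [-1.5877, -0.2452, 0.0000], ω = ẑ
J2: z=[0.0000, 0.0000, 1.0000] o=[0.1993, 0.7438, 0.1700] → [-0.8440, -0.4444, 0.0000, 0.0000, 0.0000, 1.0000]
J3: z=[0.0000, 0.0000, 1.0000] o=[0.0344, 1.1732, 0.3700] → [-0.4145, -0.2796, 0.0000, 0.0000, 0.0000, 1.0000]
V = J·q̇ = [0.0948, -0.1188, 0.0000, 0.0000, 0.0000, 0.3910]

0.0948 -0.1188 0.0000 0.0000 0.0000 0.3910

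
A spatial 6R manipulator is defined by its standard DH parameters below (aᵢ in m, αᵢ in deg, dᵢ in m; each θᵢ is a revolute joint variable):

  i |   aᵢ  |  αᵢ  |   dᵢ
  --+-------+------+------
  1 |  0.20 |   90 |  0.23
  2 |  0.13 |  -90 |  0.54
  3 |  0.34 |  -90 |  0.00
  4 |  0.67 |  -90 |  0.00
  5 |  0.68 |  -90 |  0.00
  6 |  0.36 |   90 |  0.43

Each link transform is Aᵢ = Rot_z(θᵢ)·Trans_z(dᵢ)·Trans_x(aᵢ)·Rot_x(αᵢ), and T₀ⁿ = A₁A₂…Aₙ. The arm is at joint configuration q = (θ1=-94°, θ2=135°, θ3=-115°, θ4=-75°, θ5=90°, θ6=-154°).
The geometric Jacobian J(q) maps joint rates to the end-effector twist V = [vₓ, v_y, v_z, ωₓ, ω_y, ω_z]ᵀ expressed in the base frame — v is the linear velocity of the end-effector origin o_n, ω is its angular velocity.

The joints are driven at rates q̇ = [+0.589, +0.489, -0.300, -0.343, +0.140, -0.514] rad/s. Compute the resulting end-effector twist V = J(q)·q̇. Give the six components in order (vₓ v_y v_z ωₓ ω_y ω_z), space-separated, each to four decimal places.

0.4970 -0.6397 0.1207 -0.5988 -0.1453 0.1757

o_n = [-0.9154, -0.3041, -0.2073]
J₁: ẑ×o_n = [0.3041, -0.9154, 0.0000], ω = ẑ
J2: z=[-0.9976, 0.0698, 0.0000] o=[-0.0140, -0.1995, 0.2300] → [-0.0305, -0.4362, 0.1672, -0.9976, 0.0698, 0.0000]
J3: z=[0.0493, 0.7054, -0.7071] o=[-0.5462, -0.0701, 0.3219] → [-0.5387, 0.2871, 0.2489, 0.0493, 0.7054, -0.7071]
J4: z=[-0.3769, 0.6688, 0.6409] o=[-0.8607, -0.1500, 0.2203] → [-0.1872, -0.1962, 0.0946, -0.3769, 0.6688, 0.6409]
J5: z=[-0.9062, -0.4095, -0.1056] o=[-0.9892, 0.2658, -0.2891] → [-0.0937, 0.0664, 0.5466, -0.9062, -0.4095, -0.1056]
J6: z=[0.1917, -0.6206, 0.7604] o=[-0.7329, -0.1890, -0.7249] → [-0.2337, -0.2380, -0.1353, 0.1917, -0.6206, 0.7604]
V = J·q̇ = [0.4970, -0.6397, 0.1207, -0.5988, -0.1453, 0.1757]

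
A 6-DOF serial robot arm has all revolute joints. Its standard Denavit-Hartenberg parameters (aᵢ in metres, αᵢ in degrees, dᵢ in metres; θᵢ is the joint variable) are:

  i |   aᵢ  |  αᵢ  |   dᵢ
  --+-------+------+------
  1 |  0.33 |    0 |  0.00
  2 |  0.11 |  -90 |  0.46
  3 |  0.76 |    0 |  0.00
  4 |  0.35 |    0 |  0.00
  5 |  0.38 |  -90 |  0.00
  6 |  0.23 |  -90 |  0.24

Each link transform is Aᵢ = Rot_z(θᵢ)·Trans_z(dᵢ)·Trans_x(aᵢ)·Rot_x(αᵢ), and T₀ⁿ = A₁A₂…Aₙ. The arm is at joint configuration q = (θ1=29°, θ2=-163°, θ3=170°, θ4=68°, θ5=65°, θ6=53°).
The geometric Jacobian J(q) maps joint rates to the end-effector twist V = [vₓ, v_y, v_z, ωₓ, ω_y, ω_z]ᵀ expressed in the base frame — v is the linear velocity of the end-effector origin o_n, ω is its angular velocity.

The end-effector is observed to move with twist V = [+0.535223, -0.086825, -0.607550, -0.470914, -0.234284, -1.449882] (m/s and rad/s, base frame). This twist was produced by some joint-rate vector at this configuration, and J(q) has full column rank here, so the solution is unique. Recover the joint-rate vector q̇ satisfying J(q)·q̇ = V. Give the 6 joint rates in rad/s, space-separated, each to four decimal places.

o_n = [0.3929, 0.5324, 0.9289]
J₁: ẑ×o_n = [-0.5324, 0.3929, 0.0000], ω = ẑ
J2: z=[0.0000, 0.0000, 1.0000] o=[0.2886, 0.1600, 0.0000] → [-0.3724, 0.1043, 0.0000, 0.0000, 0.0000, 1.0000]
J3: z=[0.7193, -0.6947, 0.0000] o=[0.2122, 0.0809, 0.4600] → [-0.3257, -0.3373, 0.4503, 0.7193, -0.6947, 0.0000]
J4: z=[0.7193, -0.6947, 0.0000] o=[0.7321, 0.6193, 0.3280] → [-0.4174, -0.4322, -0.2982, 0.7193, -0.6947, 0.0000]
J5: z=[0.7193, -0.6947, 0.0000] o=[0.8610, 0.7527, 0.6248] → [-0.2112, -0.2187, -0.4836, 0.7193, -0.6947, 0.0000]
J6: z=[-0.5826, -0.6033, -0.5446] o=[0.7172, 0.6038, 0.9435] → [-0.0301, 0.1681, -0.1541, -0.5826, -0.6033, -0.5446]
q̇ = J⁺·V = [-0.4540, -0.6740, -0.6990, 0.2760, 0.2470, 0.5910]

-0.4540 -0.6740 -0.6990 0.2760 0.2470 0.5910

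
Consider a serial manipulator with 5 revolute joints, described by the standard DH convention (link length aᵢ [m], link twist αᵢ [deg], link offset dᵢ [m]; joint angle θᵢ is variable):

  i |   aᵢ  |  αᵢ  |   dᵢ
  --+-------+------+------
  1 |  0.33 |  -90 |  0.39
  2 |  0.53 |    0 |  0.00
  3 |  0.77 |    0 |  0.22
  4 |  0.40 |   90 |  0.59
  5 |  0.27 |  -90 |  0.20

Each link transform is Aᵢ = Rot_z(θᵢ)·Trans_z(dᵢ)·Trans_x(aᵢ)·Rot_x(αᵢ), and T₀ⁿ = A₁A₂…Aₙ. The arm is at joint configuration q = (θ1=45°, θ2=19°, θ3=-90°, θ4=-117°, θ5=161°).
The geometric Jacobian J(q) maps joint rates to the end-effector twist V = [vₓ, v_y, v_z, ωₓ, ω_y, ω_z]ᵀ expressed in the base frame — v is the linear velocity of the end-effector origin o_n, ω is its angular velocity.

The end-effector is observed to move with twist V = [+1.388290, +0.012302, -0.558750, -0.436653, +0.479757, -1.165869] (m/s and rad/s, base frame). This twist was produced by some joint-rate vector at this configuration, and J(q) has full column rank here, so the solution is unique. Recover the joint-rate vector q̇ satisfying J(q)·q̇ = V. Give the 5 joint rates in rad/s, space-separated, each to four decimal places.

o_n = [0.0484, 1.3182, 0.7273]
J₁: ẑ×o_n = [-1.3182, 0.0484, 0.0000], ω = ẑ
J2: z=[-0.7071, 0.7071, 0.0000] o=[0.2333, 0.2333, 0.3900] → [0.2385, 0.2385, -0.6363, -0.7071, 0.7071, 0.0000]
J3: z=[-0.7071, 0.7071, 0.0000] o=[0.5877, 0.5877, 0.2174] → [0.3605, 0.3605, -0.1352, -0.7071, 0.7071, 0.0000]
J4: z=[-0.7071, 0.7071, 0.0000] o=[0.6094, 0.9205, 0.9455] → [-0.1543, -0.1543, 0.1155, -0.7071, 0.7071, 0.0000]
J5: z=[0.0984, 0.0984, -0.9903] o=[-0.0879, 1.0576, 0.8898] → [0.2421, -0.1190, 0.0122, 0.0984, 0.0984, -0.9903]
q̇ = J⁺·V = [-0.9490, 0.9750, -0.3860, 0.0590, 0.2190]

-0.9490 0.9750 -0.3860 0.0590 0.2190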